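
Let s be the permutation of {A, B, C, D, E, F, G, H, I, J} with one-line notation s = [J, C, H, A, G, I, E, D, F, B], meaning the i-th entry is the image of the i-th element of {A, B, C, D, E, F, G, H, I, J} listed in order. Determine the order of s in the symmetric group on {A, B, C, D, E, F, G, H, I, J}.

Decomposing into disjoint cycles gives cycle lengths 6, 2, 2.
Since disjoint cycles commute, ord(s) = lcm(6, 2, 2) = 6.

6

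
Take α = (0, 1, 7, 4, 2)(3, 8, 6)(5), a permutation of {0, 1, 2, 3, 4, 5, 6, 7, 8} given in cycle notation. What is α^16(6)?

6 lies in the 3-cycle (3, 8, 6).
On a 3-cycle, α^3 is the identity, so α^16 = α^1 there (16 ≡ 1 mod 3).
Stepping 1 place around the cycle: 6 → 3.

3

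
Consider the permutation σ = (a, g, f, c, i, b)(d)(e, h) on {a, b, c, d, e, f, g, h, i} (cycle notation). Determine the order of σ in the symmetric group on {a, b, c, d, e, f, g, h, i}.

6

The disjoint cycles have lengths 6, 2, 1.
The order is lcm(6, 2) = 6.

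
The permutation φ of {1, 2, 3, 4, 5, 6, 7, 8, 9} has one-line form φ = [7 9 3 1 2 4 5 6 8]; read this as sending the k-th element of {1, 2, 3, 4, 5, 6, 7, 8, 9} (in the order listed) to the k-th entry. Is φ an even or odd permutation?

odd

In disjoint-cycle form the cycle lengths are 8, 1.
A cycle is odd iff its length is even; φ has 1 even-length cycle, so sgn(φ) = (−1)^1 and φ is odd.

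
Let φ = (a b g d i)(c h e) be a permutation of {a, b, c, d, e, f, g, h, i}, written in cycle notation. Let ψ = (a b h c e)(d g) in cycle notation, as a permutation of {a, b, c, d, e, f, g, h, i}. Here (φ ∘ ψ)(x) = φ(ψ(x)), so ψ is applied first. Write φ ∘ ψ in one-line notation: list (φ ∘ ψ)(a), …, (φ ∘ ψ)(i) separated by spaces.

(φ ∘ ψ)(x) = φ(ψ(x)). Computing each image: φ(ψ(a)) = φ(b) = g, φ(ψ(b)) = φ(h) = e, φ(ψ(c)) = φ(e) = c, φ(ψ(d)) = φ(g) = d, φ(ψ(e)) = φ(a) = b, φ(ψ(f)) = φ(f) = f, φ(ψ(g)) = φ(d) = i, φ(ψ(h)) = φ(c) = h, φ(ψ(i)) = φ(i) = a.
Hence φ ∘ ψ = [g e c d b f i h a].

g e c d b f i h a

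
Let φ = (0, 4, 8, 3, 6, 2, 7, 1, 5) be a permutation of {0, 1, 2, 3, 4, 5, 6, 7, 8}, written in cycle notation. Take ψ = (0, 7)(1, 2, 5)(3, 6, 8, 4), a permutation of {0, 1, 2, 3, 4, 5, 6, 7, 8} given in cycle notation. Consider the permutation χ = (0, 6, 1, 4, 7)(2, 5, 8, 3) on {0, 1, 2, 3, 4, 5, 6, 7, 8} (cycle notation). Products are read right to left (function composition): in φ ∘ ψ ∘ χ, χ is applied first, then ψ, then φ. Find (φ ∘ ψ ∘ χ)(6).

7

(φ ∘ ψ ∘ χ)(6) = φ(ψ(χ(6))). χ(6) = 1, then ψ(1) = 2, then φ(2) = 7, so the result is 7.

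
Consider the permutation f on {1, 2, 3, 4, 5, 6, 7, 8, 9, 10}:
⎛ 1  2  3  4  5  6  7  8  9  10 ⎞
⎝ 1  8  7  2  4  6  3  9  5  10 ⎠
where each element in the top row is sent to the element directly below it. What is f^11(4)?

2

Tracing 4 → 2 → … returns to 4 after 5 steps, so 4 lies in a 5-cycle (2 8 9 5 4).
Since the cycle has length 5, f^11 acts on it the same as f^1 (11 mod 5 = 1).
Advancing 1 step from 4: 4 → 2.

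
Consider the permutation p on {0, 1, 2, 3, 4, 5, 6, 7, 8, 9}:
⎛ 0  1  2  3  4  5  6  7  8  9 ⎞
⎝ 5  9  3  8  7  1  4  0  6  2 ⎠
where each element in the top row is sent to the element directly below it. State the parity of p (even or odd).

odd

In disjoint-cycle form the cycle lengths are 10.
A cycle is odd iff its length is even; p has 1 even-length cycle, so sgn(p) = (−1)^1 and p is odd.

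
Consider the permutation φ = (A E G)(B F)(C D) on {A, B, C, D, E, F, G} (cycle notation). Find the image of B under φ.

F

In the cycle (B F), B is followed by F, so φ(B) = F.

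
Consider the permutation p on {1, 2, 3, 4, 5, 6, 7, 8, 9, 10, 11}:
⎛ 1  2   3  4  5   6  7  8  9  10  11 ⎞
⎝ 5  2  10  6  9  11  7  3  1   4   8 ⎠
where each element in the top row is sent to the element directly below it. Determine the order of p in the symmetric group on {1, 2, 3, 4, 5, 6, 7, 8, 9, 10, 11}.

6

Decomposing into disjoint cycles gives cycle lengths 6, 3, 1, 1.
Since disjoint cycles commute, ord(p) = lcm(6, 3) = 6.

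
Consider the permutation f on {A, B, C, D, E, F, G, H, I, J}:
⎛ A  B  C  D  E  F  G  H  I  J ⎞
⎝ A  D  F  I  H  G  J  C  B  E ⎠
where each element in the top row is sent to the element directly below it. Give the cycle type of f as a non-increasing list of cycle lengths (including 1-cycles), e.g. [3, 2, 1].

[6, 3, 1]

The disjoint cycles are (A)(B D I)(C F G J E H), with lengths 6, 3, 1 in non-increasing order.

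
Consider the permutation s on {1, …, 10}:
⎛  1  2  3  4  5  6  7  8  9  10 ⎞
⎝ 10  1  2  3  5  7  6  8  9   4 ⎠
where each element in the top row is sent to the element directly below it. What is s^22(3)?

Tracing 3 → 2 → … returns to 3 after 5 steps, so 3 lies in a 5-cycle (1, 10, 4, 3, 2).
Since the cycle has length 5, s^22 acts on it the same as s^2 (22 mod 5 = 2).
Stepping 2 places around the cycle: 3 → 2 → 1.

1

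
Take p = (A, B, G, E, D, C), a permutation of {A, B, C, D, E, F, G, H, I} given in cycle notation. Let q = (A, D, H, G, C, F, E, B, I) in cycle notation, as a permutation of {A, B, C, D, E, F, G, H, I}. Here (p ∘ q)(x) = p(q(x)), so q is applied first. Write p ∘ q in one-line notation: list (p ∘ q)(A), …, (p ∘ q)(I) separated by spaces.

C I F H G D A E B

For each element, apply q then p: A → D → C; B → I → I; C → F → F; D → H → H; E → B → G; F → E → D; G → C → A; H → G → E; I → A → B.
So p ∘ q in one-line form is C I F H G D A E B.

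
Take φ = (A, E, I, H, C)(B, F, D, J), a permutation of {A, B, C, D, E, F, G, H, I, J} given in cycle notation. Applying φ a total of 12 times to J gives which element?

J lies in the 4-cycle (B, F, D, J).
Powers repeat with period 4 on this cycle, and 12 mod 4 = 0, so φ^12(J) = φ^0(J).
So φ^12(J) = J.

J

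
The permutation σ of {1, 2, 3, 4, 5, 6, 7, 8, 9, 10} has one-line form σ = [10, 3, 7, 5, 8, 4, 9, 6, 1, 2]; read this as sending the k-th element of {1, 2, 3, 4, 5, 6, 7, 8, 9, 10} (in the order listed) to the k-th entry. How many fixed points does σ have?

0

No element satisfies σ(x) = x, so there are 0 fixed points.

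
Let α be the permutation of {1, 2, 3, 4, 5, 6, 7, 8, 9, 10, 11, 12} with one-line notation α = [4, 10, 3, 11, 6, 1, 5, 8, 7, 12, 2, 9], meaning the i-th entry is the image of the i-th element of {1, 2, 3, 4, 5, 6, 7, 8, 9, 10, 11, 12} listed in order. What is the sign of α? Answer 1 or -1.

-1

In disjoint-cycle form the cycle lengths are 10, 1, 1.
A cycle is odd iff its length is even; α has 1 even-length cycle, so sgn(α) = (−1)^1 and α is odd.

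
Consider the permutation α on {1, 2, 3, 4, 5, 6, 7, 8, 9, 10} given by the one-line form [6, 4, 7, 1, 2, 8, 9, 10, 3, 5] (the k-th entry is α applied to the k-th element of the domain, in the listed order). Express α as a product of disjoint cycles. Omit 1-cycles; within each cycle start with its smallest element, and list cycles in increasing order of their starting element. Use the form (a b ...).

(1 6 8 10 5 2 4)(3 7 9)

Start at 1 and follow images: 1 → 6 → 8 → 10 → 5 → 2 → 4 → 1, giving the cycle (1 6 8 10 5 2 4).
Continuing from each remaining unvisited element yields (1 6 8 10 5 2 4)(3 7 9).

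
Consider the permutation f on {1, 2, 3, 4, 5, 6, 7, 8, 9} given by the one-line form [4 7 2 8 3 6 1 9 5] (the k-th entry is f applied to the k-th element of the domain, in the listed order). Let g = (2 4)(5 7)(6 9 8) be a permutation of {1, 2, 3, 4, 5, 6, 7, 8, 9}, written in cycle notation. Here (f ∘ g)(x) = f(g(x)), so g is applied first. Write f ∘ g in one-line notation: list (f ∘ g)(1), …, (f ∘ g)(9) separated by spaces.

4 8 2 7 1 5 3 6 9

(f ∘ g)(x) = f(g(x)). Computing each image: f(g(1)) = f(1) = 4, f(g(2)) = f(4) = 8, f(g(3)) = f(3) = 2, f(g(4)) = f(2) = 7, f(g(5)) = f(7) = 1, f(g(6)) = f(9) = 5, f(g(7)) = f(5) = 3, f(g(8)) = f(6) = 6, f(g(9)) = f(8) = 9.
Hence f ∘ g = [4 8 2 7 1 5 3 6 9].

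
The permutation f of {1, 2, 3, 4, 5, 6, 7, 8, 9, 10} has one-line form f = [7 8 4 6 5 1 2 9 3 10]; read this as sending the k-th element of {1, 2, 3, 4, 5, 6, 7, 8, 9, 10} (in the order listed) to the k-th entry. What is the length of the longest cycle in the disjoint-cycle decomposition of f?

8

Decomposing into disjoint cycles gives (1, 7, 2, 8, 9, 3, 4, 6); the longest has length 8.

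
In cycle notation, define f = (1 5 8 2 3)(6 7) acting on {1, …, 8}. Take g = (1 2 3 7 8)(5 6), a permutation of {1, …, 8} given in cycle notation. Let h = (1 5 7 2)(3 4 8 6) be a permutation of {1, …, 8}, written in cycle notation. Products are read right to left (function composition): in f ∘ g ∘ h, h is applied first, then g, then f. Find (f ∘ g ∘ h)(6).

6

Chase 6: h(6) = 3; g(3) = 7; f(7) = 6. Hence (f ∘ g ∘ h)(6) = 6.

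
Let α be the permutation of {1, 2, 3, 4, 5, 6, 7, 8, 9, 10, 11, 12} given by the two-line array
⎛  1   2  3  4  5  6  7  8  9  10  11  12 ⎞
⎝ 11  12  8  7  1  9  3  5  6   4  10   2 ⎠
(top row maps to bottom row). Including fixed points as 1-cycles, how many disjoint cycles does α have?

The cycle decomposition is (1 11 10 4 7 3 8 5)(2 12)(6 9), which has 3 cycles (counting 1-cycles).

3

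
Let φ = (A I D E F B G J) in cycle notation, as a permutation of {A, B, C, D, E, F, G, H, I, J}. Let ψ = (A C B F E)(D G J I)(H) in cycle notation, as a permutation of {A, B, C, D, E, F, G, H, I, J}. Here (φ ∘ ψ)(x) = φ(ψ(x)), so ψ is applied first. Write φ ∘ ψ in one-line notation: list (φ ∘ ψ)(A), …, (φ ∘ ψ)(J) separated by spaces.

C B G J I F A H E D

(φ ∘ ψ)(x) = φ(ψ(x)). Computing each image: φ(ψ(A)) = φ(C) = C, φ(ψ(B)) = φ(F) = B, φ(ψ(C)) = φ(B) = G, φ(ψ(D)) = φ(G) = J, φ(ψ(E)) = φ(A) = I, φ(ψ(F)) = φ(E) = F, φ(ψ(G)) = φ(J) = A, φ(ψ(H)) = φ(H) = H, φ(ψ(I)) = φ(D) = E, φ(ψ(J)) = φ(I) = D.
Hence φ ∘ ψ = [C B G J I F A H E D].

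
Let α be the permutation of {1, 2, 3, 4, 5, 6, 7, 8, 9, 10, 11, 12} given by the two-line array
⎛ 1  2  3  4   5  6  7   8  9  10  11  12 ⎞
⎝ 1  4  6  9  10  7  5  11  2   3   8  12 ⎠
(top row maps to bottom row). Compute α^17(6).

Tracing 6 → 7 → … returns to 6 after 5 steps, so 6 lies in a 5-cycle (3, 6, 7, 5, 10).
On a 5-cycle, α^5 is the identity, so α^17 = α^2 there (17 ≡ 2 mod 5).
Stepping 2 places around the cycle: 6 → 7 → 5.

5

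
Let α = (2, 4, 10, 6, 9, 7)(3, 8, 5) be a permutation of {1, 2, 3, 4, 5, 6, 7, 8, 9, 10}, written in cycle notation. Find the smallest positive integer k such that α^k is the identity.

6

The cycle type of α is (6, 3, 1).
The order of α is the least common multiple of its cycle lengths: lcm(6, 3) = 6.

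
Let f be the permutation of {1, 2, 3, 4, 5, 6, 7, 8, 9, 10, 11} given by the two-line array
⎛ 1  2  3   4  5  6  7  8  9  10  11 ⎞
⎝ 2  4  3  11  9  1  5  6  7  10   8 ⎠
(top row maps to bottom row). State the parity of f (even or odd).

odd

In disjoint-cycle form the cycle lengths are 6, 3, 1, 1.
A cycle of length ℓ contributes ℓ−1 transpositions, so f is a product of 5 + 2 = 7 transpositions — odd.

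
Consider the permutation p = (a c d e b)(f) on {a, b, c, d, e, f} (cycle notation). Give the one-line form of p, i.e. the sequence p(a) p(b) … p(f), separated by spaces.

Reading each image from the cycles: a↦c, b↦a, c↦d, d↦e, e↦b, f↦f.
So the one-line form is c a d e b f.

c a d e b f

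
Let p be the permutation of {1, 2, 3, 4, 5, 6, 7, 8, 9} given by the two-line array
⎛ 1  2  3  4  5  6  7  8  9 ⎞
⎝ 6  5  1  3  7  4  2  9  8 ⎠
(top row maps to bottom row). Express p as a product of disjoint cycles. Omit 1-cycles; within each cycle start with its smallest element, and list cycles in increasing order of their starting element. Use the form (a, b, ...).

(1, 6, 4, 3)(2, 5, 7)(8, 9)

Start at 1 and follow images: 1 → 6 → 4 → 3 → 1, giving the cycle (1, 6, 4, 3).
Continuing from each remaining unvisited element yields (1, 6, 4, 3)(2, 5, 7)(8, 9).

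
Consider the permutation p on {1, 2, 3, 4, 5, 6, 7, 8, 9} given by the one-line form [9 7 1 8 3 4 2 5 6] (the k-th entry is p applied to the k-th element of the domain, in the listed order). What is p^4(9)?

Tracing 9 → 6 → … returns to 9 after 7 steps, so 9 lies in a 7-cycle (1, 9, 6, 4, 8, 5, 3).
Stepping 4 places around the cycle: 9 → 6 → 4 → 8 → 5.

5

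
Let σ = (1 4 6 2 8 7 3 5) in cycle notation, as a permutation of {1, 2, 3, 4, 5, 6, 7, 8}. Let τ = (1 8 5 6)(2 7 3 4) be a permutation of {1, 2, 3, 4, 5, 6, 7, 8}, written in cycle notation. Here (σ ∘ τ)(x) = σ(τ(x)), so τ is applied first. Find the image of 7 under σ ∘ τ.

5

First apply τ: τ(7) = 3, then σ(3) = 5. Thus (σ ∘ τ)(7) = 5.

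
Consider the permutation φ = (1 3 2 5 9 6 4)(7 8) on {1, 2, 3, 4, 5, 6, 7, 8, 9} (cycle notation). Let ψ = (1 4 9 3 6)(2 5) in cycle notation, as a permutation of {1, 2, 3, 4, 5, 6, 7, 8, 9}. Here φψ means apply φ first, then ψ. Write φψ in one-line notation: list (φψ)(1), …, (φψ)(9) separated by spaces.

6 2 5 4 3 9 8 7 1

For each element, apply φ then ψ: 1 → 3 → 6; 2 → 5 → 2; 3 → 2 → 5; 4 → 1 → 4; 5 → 9 → 3; 6 → 4 → 9; 7 → 8 → 8; 8 → 7 → 7; 9 → 6 → 1.
So φψ in one-line form is 6 2 5 4 3 9 8 7 1.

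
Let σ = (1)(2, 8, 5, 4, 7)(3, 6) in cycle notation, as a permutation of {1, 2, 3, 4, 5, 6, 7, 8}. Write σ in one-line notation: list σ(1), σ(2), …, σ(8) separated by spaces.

1 8 6 7 4 3 2 5

Each element maps to the next entry in its cycle (wrapping to the front): 1↦1, 2↦8, 3↦6, 4↦7, 5↦4, 6↦3, 7↦2, 8↦5.
Listing these in domain order gives 1 8 6 7 4 3 2 5.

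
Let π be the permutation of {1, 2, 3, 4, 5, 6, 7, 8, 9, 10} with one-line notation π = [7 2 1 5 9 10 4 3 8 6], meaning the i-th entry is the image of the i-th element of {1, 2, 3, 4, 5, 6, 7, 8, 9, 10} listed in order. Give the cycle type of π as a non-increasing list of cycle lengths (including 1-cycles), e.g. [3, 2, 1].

[7, 2, 1]

The disjoint cycles are (1, 7, 4, 5, 9, 8, 3)(2)(6, 10), with lengths 7, 2, 1 in non-increasing order.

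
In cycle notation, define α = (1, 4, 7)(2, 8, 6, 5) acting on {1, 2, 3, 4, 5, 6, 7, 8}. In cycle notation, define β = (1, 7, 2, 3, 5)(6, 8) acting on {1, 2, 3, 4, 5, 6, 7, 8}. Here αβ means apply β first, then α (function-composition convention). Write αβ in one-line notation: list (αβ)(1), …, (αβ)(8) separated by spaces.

1 3 2 7 4 6 8 5

For each element, apply β then α: 1 → 7 → 1; 2 → 3 → 3; 3 → 5 → 2; 4 → 4 → 7; 5 → 1 → 4; 6 → 8 → 6; 7 → 2 → 8; 8 → 6 → 5.
Collecting the images, αβ = [1 3 2 7 4 6 8 5].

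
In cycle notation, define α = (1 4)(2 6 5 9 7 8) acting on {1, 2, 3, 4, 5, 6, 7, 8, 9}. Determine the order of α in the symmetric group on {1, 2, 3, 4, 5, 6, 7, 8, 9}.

6

The cycle type of α is (6, 2, 1).
The order is lcm(6, 2) = 6.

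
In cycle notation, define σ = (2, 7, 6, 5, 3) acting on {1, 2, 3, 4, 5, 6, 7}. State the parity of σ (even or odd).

The cycle lengths are 5, 1, 1.
A cycle is odd iff its length is even; σ has 0 even-length cycles, so sgn(σ) = (−1)^0 and σ is even.

even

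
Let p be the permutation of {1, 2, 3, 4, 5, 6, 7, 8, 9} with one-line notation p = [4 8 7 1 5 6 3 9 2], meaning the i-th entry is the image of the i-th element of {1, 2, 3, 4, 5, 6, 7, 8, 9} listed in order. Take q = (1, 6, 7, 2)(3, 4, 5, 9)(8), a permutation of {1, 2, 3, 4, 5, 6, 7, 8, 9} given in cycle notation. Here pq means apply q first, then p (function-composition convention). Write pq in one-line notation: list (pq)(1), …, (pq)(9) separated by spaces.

(pq)(x) = p(q(x)). Computing each image: p(q(1)) = p(6) = 6, p(q(2)) = p(1) = 4, p(q(3)) = p(4) = 1, p(q(4)) = p(5) = 5, p(q(5)) = p(9) = 2, p(q(6)) = p(7) = 3, p(q(7)) = p(2) = 8, p(q(8)) = p(8) = 9, p(q(9)) = p(3) = 7.
Hence pq = [6 4 1 5 2 3 8 9 7].

6 4 1 5 2 3 8 9 7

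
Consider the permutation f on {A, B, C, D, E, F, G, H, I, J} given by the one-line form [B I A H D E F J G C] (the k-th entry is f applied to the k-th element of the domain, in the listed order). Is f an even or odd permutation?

In disjoint-cycle form the cycle lengths are 10.
A cycle is odd iff its length is even; f has 1 even-length cycle, so sgn(f) = (−1)^1 and f is odd.

odd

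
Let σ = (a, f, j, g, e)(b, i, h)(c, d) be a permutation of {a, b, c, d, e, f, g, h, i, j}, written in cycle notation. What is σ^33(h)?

h

h lies in the 3-cycle (b, i, h).
Powers repeat with period 3 on this cycle, and 33 mod 3 = 0, so σ^33(h) = σ^0(h).
So σ^33(h) = h.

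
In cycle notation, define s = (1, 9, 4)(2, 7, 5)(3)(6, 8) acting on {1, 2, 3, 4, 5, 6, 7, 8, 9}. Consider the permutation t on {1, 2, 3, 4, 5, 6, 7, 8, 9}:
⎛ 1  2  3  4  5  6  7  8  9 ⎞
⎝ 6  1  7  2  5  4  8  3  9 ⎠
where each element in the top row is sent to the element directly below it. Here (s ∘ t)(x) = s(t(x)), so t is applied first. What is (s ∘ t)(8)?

3

t(8) = 3, then s(3) = 3; composing gives (s ∘ t)(8) = 3.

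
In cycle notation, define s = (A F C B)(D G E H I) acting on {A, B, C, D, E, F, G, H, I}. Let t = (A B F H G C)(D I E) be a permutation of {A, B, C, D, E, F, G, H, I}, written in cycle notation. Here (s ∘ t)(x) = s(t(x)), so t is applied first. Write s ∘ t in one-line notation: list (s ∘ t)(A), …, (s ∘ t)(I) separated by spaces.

A C F D G I B E H

(s ∘ t)(x) = s(t(x)). Computing each image: s(t(A)) = s(B) = A, s(t(B)) = s(F) = C, s(t(C)) = s(A) = F, s(t(D)) = s(I) = D, s(t(E)) = s(D) = G, s(t(F)) = s(H) = I, s(t(G)) = s(C) = B, s(t(H)) = s(G) = E, s(t(I)) = s(E) = H.
Hence s ∘ t = [A C F D G I B E H].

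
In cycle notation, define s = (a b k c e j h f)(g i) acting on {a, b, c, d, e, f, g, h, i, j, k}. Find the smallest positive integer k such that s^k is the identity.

The cycle type of s is (8, 2, 1).
The order is lcm(8, 2) = 8.

8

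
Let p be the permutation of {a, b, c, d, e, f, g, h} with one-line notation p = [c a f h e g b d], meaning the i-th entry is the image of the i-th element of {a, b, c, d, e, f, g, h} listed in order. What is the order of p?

10

Writing p as disjoint cycles, the cycle lengths are 5, 2, 1.
The order of p is the least common multiple of its cycle lengths: lcm(5, 2) = 10.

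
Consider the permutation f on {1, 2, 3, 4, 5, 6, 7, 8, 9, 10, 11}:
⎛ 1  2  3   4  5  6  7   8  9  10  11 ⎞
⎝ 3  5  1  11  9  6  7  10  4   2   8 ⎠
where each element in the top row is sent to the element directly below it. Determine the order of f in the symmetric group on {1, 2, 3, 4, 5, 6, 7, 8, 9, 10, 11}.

Decomposing into disjoint cycles gives cycle lengths 7, 2, 1, 1.
The order is lcm(7, 2) = 14.

14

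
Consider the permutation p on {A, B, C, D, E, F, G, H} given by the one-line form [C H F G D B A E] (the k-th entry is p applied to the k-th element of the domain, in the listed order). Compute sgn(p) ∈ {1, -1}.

In disjoint-cycle form the cycle lengths are 8.
A cycle is odd iff its length is even; p has 1 even-length cycle, so sgn(p) = (−1)^1 and p is odd.

-1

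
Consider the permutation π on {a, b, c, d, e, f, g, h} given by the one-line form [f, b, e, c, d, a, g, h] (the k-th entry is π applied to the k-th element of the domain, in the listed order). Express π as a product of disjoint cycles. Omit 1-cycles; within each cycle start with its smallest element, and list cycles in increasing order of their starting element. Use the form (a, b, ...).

(a, f)(c, e, d)

Iterating π from a gives a → f → a; that is the 2-cycle (a, f).
Continuing from each remaining unvisited element yields (a, f)(c, e, d).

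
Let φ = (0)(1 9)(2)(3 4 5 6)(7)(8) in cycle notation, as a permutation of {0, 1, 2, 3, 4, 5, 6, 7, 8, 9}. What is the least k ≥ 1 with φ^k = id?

4

The cycle type of φ is (4, 2, 1, 1, 1, 1).
The order of φ is the least common multiple of its cycle lengths: lcm(4, 2) = 4.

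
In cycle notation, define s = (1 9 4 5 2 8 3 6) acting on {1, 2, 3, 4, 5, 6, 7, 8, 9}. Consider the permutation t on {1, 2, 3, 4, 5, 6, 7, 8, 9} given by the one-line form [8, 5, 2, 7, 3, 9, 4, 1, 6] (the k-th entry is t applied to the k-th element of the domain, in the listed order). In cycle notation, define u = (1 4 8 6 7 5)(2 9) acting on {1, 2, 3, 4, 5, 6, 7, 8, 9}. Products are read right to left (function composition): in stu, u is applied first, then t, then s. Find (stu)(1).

7

Chase 1: u(1) = 4; t(4) = 7; s(7) = 7. Hence (stu)(1) = 7.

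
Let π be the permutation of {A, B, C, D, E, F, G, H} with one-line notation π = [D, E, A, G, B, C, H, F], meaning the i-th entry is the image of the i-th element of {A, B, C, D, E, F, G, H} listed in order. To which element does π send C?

A

C is element number 3 of the domain, and entry number 3 of the one-line form is A, so π(C) = A.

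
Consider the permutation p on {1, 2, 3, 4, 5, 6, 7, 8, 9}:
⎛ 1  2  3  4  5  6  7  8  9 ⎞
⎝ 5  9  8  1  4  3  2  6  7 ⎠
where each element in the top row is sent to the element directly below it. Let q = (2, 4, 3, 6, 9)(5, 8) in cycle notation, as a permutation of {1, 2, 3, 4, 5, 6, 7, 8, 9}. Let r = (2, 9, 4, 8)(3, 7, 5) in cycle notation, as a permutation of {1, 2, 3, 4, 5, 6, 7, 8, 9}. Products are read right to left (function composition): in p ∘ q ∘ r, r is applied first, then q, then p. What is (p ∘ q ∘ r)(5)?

Apply the permutations in order: r(5) = 3, then q(3) = 6, then p(6) = 3. So (p ∘ q ∘ r)(5) = 3.

3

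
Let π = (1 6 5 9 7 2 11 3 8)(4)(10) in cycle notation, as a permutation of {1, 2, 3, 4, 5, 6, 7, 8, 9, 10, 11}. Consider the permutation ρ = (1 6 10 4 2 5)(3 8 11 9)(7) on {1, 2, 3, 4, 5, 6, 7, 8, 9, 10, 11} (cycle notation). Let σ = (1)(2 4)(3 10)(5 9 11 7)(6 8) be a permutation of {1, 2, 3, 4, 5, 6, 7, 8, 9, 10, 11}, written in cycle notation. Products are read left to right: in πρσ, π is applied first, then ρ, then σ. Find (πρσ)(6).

1

(πρσ)(6) = σ(ρ(π(6))). π(6) = 5, then ρ(5) = 1, then σ(1) = 1, so the result is 1.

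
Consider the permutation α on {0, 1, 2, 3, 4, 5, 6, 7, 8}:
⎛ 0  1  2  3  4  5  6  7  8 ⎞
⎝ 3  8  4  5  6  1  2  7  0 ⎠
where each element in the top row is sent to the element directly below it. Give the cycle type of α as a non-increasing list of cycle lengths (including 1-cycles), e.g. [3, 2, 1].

The disjoint cycles are (0 3 5 1 8)(2 4 6)(7), with lengths 5, 3, 1 in non-increasing order.

[5, 3, 1]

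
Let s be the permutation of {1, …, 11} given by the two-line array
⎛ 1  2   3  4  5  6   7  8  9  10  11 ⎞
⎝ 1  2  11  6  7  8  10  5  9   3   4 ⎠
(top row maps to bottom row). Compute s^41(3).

Tracing 3 → 11 → … returns to 3 after 8 steps, so 3 lies in an 8-cycle (3, 11, 4, 6, 8, 5, 7, 10).
On an 8-cycle, s^8 is the identity, so s^41 = s^1 there (41 ≡ 1 mod 8).
Advancing 1 step from 3: 3 → 11.

11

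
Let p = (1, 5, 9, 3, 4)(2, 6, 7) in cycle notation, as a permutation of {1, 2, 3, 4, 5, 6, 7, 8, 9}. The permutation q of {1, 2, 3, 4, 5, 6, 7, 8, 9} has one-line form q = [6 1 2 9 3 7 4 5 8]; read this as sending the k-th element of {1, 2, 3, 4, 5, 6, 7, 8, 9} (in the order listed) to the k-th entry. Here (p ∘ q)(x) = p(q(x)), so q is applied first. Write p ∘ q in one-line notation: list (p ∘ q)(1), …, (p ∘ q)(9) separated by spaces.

For each element, apply q then p: 1 → 6 → 7; 2 → 1 → 5; 3 → 2 → 6; 4 → 9 → 3; 5 → 3 → 4; 6 → 7 → 2; 7 → 4 → 1; 8 → 5 → 9; 9 → 8 → 8.
Collecting the images, p ∘ q = [7 5 6 3 4 2 1 9 8].

7 5 6 3 4 2 1 9 8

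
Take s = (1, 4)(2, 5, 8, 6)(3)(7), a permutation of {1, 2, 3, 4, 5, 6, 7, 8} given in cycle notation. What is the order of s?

The disjoint cycles have lengths 4, 2, 1, 1.
Since disjoint cycles commute, ord(s) = lcm(4, 2) = 4.

4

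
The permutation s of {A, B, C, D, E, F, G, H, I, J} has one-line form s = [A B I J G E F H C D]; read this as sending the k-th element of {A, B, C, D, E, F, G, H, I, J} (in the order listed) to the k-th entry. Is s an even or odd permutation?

In disjoint-cycle form the cycle lengths are 3, 2, 2, 1, 1, 1.
A cycle is odd iff its length is even; s has 2 even-length cycles, so sgn(s) = (−1)^2 and s is even.

even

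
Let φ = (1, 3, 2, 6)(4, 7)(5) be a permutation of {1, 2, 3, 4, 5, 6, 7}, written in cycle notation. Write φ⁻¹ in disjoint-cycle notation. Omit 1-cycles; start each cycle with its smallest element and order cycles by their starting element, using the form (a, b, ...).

Inverting a permutation written in cycle notation just reverses the order within every cycle.
Reversing each cycle of φ and rotating so the smallest element leads gives (1, 6, 2, 3)(4, 7).

(1, 6, 2, 3)(4, 7)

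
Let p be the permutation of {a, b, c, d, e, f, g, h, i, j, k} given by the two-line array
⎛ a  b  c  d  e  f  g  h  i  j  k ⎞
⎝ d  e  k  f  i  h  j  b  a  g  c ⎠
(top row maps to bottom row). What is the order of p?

The disjoint-cycle form of p has cycle lengths 7, 2, 2.
The order of p is the least common multiple of its cycle lengths: lcm(7, 2, 2) = 14.

14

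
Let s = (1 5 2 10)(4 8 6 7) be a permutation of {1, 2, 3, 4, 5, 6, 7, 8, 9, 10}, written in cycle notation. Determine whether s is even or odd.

The cycle lengths are 4, 4, 1, 1.
A cycle is odd iff its length is even; s has 2 even-length cycles, so sgn(s) = (−1)^2 and s is even.

even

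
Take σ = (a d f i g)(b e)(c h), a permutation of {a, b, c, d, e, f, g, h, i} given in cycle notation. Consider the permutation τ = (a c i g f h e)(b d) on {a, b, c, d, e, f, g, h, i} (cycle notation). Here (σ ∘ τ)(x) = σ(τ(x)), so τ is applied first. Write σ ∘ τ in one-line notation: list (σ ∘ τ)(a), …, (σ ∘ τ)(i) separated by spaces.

h f g e d c i b a

For each element, apply τ then σ: a → c → h; b → d → f; c → i → g; d → b → e; e → a → d; f → h → c; g → f → i; h → e → b; i → g → a.
So σ ∘ τ in one-line form is h f g e d c i b a.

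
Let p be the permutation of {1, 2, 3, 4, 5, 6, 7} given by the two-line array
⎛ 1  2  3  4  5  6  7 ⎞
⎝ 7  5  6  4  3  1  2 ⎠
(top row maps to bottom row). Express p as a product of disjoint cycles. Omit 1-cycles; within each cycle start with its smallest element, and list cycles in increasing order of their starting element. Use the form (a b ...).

Start at 1 and follow images: 1 → 7 → 2 → 5 → 3 → 6 → 1, giving the cycle (1 7 2 5 3 6).
Continuing from each remaining unvisited element yields (1 7 2 5 3 6).

(1 7 2 5 3 6)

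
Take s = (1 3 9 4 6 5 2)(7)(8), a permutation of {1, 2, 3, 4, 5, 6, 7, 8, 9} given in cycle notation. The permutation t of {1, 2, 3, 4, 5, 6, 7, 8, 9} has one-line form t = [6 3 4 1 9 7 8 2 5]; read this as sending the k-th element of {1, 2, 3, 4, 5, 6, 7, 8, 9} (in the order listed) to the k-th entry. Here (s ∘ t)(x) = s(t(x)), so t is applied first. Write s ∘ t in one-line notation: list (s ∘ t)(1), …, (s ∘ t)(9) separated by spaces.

(s ∘ t)(x) = s(t(x)). Computing each image: s(t(1)) = s(6) = 5, s(t(2)) = s(3) = 9, s(t(3)) = s(4) = 6, s(t(4)) = s(1) = 3, s(t(5)) = s(9) = 4, s(t(6)) = s(7) = 7, s(t(7)) = s(8) = 8, s(t(8)) = s(2) = 1, s(t(9)) = s(5) = 2.
Hence s ∘ t = [5 9 6 3 4 7 8 1 2].

5 9 6 3 4 7 8 1 2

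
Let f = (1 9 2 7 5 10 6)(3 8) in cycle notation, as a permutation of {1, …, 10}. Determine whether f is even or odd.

odd

The cycle lengths are 7, 2, 1.
A cycle is odd iff its length is even; f has 1 even-length cycle, so sgn(f) = (−1)^1 and f is odd.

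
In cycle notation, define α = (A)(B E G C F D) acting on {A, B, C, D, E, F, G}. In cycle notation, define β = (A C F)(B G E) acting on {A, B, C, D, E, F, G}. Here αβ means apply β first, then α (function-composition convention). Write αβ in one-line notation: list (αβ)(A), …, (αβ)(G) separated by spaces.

F C D B E A G

Chase each element through β then α: A → C → F; B → G → C; C → F → D; D → D → B; E → B → E; F → A → A; G → E → G.
Collecting the images, αβ = [F C D B E A G].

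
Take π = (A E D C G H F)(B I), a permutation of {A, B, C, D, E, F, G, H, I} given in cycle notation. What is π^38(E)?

E lies in the 7-cycle (A E D C G H F).
On a 7-cycle, π^7 is the identity, so π^38 = π^3 there (38 ≡ 3 mod 7).
Stepping 3 places around the cycle: E → D → C → G.

G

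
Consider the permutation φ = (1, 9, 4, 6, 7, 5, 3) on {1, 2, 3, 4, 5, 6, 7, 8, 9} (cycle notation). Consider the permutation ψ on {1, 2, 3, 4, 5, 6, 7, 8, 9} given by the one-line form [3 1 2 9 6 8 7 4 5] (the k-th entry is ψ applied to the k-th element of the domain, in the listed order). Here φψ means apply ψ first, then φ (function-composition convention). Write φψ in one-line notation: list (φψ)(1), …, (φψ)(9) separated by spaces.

1 9 2 4 7 8 5 6 3

Chase each element through ψ then φ: 1 → 3 → 1; 2 → 1 → 9; 3 → 2 → 2; 4 → 9 → 4; 5 → 6 → 7; 6 → 8 → 8; 7 → 7 → 5; 8 → 4 → 6; 9 → 5 → 3.
So φψ in one-line form is 1 9 2 4 7 8 5 6 3.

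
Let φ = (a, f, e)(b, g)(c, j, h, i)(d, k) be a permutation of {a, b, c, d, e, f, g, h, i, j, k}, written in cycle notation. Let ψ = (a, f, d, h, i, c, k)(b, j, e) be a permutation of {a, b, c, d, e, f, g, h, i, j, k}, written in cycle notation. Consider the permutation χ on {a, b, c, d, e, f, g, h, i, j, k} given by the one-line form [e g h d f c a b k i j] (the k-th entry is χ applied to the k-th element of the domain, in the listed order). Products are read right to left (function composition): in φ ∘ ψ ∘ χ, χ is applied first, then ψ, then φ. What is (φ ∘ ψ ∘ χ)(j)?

(φ ∘ ψ ∘ χ)(j) = φ(ψ(χ(j))). χ(j) = i, then ψ(i) = c, then φ(c) = j, so the result is j.

j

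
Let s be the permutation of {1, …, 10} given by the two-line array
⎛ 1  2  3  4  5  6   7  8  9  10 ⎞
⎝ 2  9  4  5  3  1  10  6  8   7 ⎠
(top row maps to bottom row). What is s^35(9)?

9

Tracing 9 → 8 → … returns to 9 after 5 steps, so 9 lies in a 5-cycle (1, 2, 9, 8, 6).
Since the cycle has length 5, s^35 acts on it the same as s^0 (35 mod 5 = 0).
So s^35(9) = 9.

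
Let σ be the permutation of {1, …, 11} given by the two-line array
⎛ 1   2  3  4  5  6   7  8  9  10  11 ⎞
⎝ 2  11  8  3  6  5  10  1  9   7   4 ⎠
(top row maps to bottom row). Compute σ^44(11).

Tracing 11 → 4 → … returns to 11 after 6 steps, so 11 lies in a 6-cycle (1, 2, 11, 4, 3, 8).
Since the cycle has length 6, σ^44 acts on it the same as σ^2 (44 mod 6 = 2).
Advancing 2 steps from 11: 11 → 4 → 3.

3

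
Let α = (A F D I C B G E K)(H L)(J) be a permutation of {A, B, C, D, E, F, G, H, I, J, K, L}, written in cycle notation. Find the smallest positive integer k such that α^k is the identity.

The cycle type of α is (9, 2, 1).
The order of α is the least common multiple of its cycle lengths: lcm(9, 2) = 18.

18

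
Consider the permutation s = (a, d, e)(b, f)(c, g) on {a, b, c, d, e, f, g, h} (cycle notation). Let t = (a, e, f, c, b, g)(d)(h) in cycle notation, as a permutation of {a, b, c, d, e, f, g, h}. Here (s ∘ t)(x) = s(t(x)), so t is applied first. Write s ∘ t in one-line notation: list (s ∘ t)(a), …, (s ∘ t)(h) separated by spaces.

(s ∘ t)(x) = s(t(x)). Computing each image: s(t(a)) = s(e) = a, s(t(b)) = s(g) = c, s(t(c)) = s(b) = f, s(t(d)) = s(d) = e, s(t(e)) = s(f) = b, s(t(f)) = s(c) = g, s(t(g)) = s(a) = d, s(t(h)) = s(h) = h.
Hence s ∘ t = [a c f e b g d h].

a c f e b g d h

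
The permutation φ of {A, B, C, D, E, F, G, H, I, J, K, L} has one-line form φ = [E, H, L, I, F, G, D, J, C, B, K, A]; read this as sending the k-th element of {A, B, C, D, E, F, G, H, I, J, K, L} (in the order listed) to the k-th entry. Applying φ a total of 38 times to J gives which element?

H

Tracing J → B → … returns to J after 3 steps, so J lies in a 3-cycle (B H J).
On a 3-cycle, φ^3 is the identity, so φ^38 = φ^2 there (38 ≡ 2 mod 3).
Stepping 2 places around the cycle: J → B → H.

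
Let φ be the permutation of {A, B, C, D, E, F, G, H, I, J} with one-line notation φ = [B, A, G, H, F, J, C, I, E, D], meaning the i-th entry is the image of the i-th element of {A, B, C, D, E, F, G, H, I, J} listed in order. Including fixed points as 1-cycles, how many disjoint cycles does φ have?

The cycle decomposition is (A, B)(C, G)(D, H, I, E, F, J), which has 3 cycles (counting 1-cycles).

3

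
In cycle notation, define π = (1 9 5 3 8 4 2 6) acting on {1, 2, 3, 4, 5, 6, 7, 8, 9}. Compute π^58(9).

3

9 lies in the 8-cycle (1 9 5 3 8 4 2 6).
Since the cycle has length 8, π^58 acts on it the same as π^2 (58 mod 8 = 2).
Advancing 2 steps from 9: 9 → 5 → 3.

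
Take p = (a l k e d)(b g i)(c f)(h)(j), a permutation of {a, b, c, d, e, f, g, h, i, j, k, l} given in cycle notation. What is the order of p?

30

The disjoint cycles have lengths 5, 3, 2, 1, 1.
The order of p is the least common multiple of its cycle lengths: lcm(5, 3, 2) = 30.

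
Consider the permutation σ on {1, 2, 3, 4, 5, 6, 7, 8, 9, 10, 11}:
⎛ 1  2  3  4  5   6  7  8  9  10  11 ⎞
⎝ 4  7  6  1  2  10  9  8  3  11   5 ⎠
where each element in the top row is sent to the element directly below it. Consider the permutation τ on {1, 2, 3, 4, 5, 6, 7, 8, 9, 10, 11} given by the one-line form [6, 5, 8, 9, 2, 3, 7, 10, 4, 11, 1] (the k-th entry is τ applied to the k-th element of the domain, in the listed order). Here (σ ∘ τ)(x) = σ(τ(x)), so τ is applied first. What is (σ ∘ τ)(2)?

2

(σ ∘ τ)(2) = σ(τ(2)). τ(2) = 5, then σ(5) = 2. So (σ ∘ τ)(2) = 2.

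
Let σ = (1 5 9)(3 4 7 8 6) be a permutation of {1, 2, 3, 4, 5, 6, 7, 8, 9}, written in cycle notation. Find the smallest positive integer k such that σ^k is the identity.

The disjoint cycles have lengths 5, 3, 1.
The order is lcm(5, 3) = 15.

15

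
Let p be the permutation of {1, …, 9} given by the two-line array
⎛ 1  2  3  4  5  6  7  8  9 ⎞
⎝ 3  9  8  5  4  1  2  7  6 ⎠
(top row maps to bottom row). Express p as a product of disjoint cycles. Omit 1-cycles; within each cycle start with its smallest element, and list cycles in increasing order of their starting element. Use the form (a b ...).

(1 3 8 7 2 9 6)(4 5)

Start at 1 and follow images: 1 → 3 → 8 → 7 → 2 → 9 → 6 → 1, giving the cycle (1 3 8 7 2 9 6).
Continuing from each remaining unvisited element yields (1 3 8 7 2 9 6)(4 5).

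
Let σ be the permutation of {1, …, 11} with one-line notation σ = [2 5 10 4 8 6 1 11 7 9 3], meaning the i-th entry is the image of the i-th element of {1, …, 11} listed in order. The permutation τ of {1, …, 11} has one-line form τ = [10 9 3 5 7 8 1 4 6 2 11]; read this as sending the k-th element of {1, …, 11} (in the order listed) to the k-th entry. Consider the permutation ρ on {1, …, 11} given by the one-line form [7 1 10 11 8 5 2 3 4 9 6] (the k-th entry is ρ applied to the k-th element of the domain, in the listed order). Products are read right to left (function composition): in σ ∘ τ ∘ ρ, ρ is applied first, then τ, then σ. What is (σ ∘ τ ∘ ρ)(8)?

Apply the permutations in order: ρ(8) = 3, then τ(3) = 3, then σ(3) = 10. So (σ ∘ τ ∘ ρ)(8) = 10.

10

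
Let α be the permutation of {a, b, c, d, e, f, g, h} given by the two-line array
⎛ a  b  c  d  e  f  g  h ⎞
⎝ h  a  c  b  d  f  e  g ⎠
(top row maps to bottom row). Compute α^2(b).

Tracing b → a → … returns to b after 6 steps, so b lies in a 6-cycle (a, h, g, e, d, b).
Advancing 2 steps from b: b → a → h.

h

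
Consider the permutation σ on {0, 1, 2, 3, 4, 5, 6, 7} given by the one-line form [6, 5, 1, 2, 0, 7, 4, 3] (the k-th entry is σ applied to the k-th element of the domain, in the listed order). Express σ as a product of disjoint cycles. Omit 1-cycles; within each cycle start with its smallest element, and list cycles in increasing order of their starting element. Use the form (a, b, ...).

(0, 6, 4)(1, 5, 7, 3, 2)

Iterating σ from 0 gives 0 → 6 → 4 → 0; that is the 3-cycle (0, 6, 4).
Repeating from the next unused element and collecting all non-trivial cycles gives (0, 6, 4)(1, 5, 7, 3, 2).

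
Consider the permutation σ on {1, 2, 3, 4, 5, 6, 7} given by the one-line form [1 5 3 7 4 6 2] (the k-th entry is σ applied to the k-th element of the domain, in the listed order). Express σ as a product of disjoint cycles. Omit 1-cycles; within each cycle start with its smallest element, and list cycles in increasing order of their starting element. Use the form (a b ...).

(2 5 4 7)

Iterating σ from 2 gives 2 → 5 → 4 → 7 → 2; that is the 4-cycle (2 5 4 7).
Repeating from the next unused element and collecting all non-trivial cycles gives (2 5 4 7).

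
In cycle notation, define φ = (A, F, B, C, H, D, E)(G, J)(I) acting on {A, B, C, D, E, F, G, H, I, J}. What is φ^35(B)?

B

B lies in the 7-cycle (A, F, B, C, H, D, E).
Powers repeat with period 7 on this cycle, and 35 mod 7 = 0, so φ^35(B) = φ^0(B).
So φ^35(B) = B.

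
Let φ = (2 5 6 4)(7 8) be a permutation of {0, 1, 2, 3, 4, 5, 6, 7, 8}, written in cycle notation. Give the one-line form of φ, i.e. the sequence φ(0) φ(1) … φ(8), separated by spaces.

Image by image: 0→0, 1→1, 2→5, 3→3, 4→2, 5→6, 6→4, 7→8, 8→7.
Listing these in domain order gives 0 1 5 3 2 6 4 8 7.

0 1 5 3 2 6 4 8 7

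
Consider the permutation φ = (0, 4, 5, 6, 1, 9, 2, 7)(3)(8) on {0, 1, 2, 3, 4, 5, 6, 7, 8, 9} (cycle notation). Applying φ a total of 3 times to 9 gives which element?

9 lies in the 8-cycle (0, 4, 5, 6, 1, 9, 2, 7).
Advancing 3 steps from 9: 9 → 2 → 7 → 0.

0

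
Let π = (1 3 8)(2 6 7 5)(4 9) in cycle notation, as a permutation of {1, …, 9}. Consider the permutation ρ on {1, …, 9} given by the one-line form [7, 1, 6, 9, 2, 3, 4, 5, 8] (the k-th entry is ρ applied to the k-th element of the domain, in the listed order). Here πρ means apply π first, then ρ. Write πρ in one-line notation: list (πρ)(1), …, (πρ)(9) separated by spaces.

(πρ)(x) = ρ(π(x)). Computing each image: ρ(π(1)) = ρ(3) = 6, ρ(π(2)) = ρ(6) = 3, ρ(π(3)) = ρ(8) = 5, ρ(π(4)) = ρ(9) = 8, ρ(π(5)) = ρ(2) = 1, ρ(π(6)) = ρ(7) = 4, ρ(π(7)) = ρ(5) = 2, ρ(π(8)) = ρ(1) = 7, ρ(π(9)) = ρ(4) = 9.
Hence πρ = [6 3 5 8 1 4 2 7 9].

6 3 5 8 1 4 2 7 9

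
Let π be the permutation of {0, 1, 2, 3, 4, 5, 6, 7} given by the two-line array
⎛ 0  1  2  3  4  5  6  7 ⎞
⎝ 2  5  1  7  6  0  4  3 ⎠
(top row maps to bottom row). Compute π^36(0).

Tracing 0 → 2 → … returns to 0 after 4 steps, so 0 lies in a 4-cycle (0, 2, 1, 5).
On a 4-cycle, π^4 is the identity, so π^36 = π^0 there (36 ≡ 0 mod 4).
So π^36(0) = 0.

0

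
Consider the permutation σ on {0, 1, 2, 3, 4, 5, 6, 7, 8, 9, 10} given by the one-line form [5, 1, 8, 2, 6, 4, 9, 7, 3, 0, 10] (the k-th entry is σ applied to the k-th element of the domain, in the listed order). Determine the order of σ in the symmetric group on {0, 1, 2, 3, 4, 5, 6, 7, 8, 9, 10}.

15

The disjoint-cycle form of σ has cycle lengths 5, 3, 1, 1, 1.
The order of σ is the least common multiple of its cycle lengths: lcm(5, 3) = 15.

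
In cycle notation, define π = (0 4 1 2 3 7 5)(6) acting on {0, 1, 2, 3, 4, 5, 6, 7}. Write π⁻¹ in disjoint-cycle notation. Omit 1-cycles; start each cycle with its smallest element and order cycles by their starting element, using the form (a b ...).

(0 5 7 3 2 1 4)

The inverse reverses each cycle.
After reversing and putting each cycle's least element first, π⁻¹ = (0 5 7 3 2 1 4).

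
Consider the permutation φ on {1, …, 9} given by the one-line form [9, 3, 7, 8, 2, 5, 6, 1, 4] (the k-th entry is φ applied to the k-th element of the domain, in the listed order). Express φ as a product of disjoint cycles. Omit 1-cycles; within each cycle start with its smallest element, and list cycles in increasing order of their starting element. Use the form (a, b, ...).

(1, 9, 4, 8)(2, 3, 7, 6, 5)

Iterating φ from 1 gives 1 → 9 → 4 → 8 → 1; that is the 4-cycle (1, 9, 4, 8).
Continuing from each remaining unvisited element yields (1, 9, 4, 8)(2, 3, 7, 6, 5).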